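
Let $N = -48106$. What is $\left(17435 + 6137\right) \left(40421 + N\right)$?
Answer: $-181150820$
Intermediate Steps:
$\left(17435 + 6137\right) \left(40421 + N\right) = \left(17435 + 6137\right) \left(40421 - 48106\right) = 23572 \left(-7685\right) = -181150820$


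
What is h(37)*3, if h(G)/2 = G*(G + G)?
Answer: 16428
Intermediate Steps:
h(G) = 4*G² (h(G) = 2*(G*(G + G)) = 2*(G*(2*G)) = 2*(2*G²) = 4*G²)
h(37)*3 = (4*37²)*3 = (4*1369)*3 = 5476*3 = 16428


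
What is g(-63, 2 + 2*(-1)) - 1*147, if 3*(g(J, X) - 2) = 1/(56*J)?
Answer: -1534681/10584 ≈ -145.00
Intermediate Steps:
g(J, X) = 2 + 1/(168*J) (g(J, X) = 2 + 1/(3*((56*J))) = 2 + (1/(56*J))/3 = 2 + 1/(168*J))
g(-63, 2 + 2*(-1)) - 1*147 = (2 + (1/168)/(-63)) - 1*147 = (2 + (1/168)*(-1/63)) - 147 = (2 - 1/10584) - 147 = 21167/10584 - 147 = -1534681/10584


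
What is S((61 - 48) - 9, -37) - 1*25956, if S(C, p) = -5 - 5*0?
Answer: -25961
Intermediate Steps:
S(C, p) = -5 (S(C, p) = -5 + 0 = -5)
S((61 - 48) - 9, -37) - 1*25956 = -5 - 1*25956 = -5 - 25956 = -25961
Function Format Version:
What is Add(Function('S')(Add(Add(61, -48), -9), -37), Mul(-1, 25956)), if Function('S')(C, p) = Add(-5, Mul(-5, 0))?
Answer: -25961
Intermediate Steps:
Function('S')(C, p) = -5 (Function('S')(C, p) = Add(-5, 0) = -5)
Add(Function('S')(Add(Add(61, -48), -9), -37), Mul(-1, 25956)) = Add(-5, Mul(-1, 25956)) = Add(-5, -25956) = -25961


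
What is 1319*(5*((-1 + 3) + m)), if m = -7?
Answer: -32975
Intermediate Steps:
1319*(5*((-1 + 3) + m)) = 1319*(5*((-1 + 3) - 7)) = 1319*(5*(2 - 7)) = 1319*(5*(-5)) = 1319*(-25) = -32975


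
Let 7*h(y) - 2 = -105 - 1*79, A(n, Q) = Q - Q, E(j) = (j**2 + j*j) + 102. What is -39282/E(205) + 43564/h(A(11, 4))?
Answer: -916754765/546988 ≈ -1676.0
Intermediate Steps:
E(j) = 102 + 2*j**2 (E(j) = (j**2 + j**2) + 102 = 2*j**2 + 102 = 102 + 2*j**2)
A(n, Q) = 0
h(y) = -26 (h(y) = 2/7 + (-105 - 1*79)/7 = 2/7 + (-105 - 79)/7 = 2/7 + (1/7)*(-184) = 2/7 - 184/7 = -26)
-39282/E(205) + 43564/h(A(11, 4)) = -39282/(102 + 2*205**2) + 43564/(-26) = -39282/(102 + 2*42025) + 43564*(-1/26) = -39282/(102 + 84050) - 21782/13 = -39282/84152 - 21782/13 = -39282*1/84152 - 21782/13 = -19641/42076 - 21782/13 = -916754765/546988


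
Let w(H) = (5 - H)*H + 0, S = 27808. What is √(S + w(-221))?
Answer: I*√22138 ≈ 148.79*I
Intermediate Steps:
w(H) = H*(5 - H) (w(H) = H*(5 - H) + 0 = H*(5 - H))
√(S + w(-221)) = √(27808 - 221*(5 - 1*(-221))) = √(27808 - 221*(5 + 221)) = √(27808 - 221*226) = √(27808 - 49946) = √(-22138) = I*√22138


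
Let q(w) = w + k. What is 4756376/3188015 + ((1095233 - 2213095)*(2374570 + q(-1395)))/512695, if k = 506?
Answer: -1691845783547358602/326895870085 ≈ -5.1755e+6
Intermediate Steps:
q(w) = 506 + w (q(w) = w + 506 = 506 + w)
4756376/3188015 + ((1095233 - 2213095)*(2374570 + q(-1395)))/512695 = 4756376/3188015 + ((1095233 - 2213095)*(2374570 + (506 - 1395)))/512695 = 4756376*(1/3188015) - 1117862*(2374570 - 889)*(1/512695) = 4756376/3188015 - 1117862*2373681*(1/512695) = 4756376/3188015 - 2653447790022*1/512695 = 4756376/3188015 - 2653447790022/512695 = -1691845783547358602/326895870085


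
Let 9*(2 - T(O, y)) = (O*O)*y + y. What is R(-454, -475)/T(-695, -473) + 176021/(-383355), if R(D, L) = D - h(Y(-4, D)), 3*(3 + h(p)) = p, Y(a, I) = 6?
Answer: -40217312451971/87585621345180 ≈ -0.45918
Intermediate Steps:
h(p) = -3 + p/3
T(O, y) = 2 - y/9 - y*O²/9 (T(O, y) = 2 - ((O*O)*y + y)/9 = 2 - (O²*y + y)/9 = 2 - (y*O² + y)/9 = 2 - (y + y*O²)/9 = 2 + (-y/9 - y*O²/9) = 2 - y/9 - y*O²/9)
R(D, L) = 1 + D (R(D, L) = D - (-3 + (⅓)*6) = D - (-3 + 2) = D - 1*(-1) = D + 1 = 1 + D)
R(-454, -475)/T(-695, -473) + 176021/(-383355) = (1 - 454)/(2 - ⅑*(-473) - ⅑*(-473)*(-695)²) + 176021/(-383355) = -453/(2 + 473/9 - ⅑*(-473)*483025) + 176021*(-1/383355) = -453/(2 + 473/9 + 228470825/9) - 176021/383355 = -453/228471316/9 - 176021/383355 = -453*9/228471316 - 176021/383355 = -4077/228471316 - 176021/383355 = -40217312451971/87585621345180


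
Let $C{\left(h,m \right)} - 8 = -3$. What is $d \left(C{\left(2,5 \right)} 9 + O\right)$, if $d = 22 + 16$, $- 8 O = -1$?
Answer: $\frac{6859}{4} \approx 1714.8$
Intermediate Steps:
$O = \frac{1}{8}$ ($O = \left(- \frac{1}{8}\right) \left(-1\right) = \frac{1}{8} \approx 0.125$)
$C{\left(h,m \right)} = 5$ ($C{\left(h,m \right)} = 8 - 3 = 5$)
$d = 38$
$d \left(C{\left(2,5 \right)} 9 + O\right) = 38 \left(5 \cdot 9 + \frac{1}{8}\right) = 38 \left(45 + \frac{1}{8}\right) = 38 \cdot \frac{361}{8} = \frac{6859}{4}$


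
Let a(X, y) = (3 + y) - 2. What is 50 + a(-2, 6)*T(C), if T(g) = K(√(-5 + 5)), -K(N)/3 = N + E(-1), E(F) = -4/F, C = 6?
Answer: -34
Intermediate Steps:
a(X, y) = 1 + y
K(N) = -12 - 3*N (K(N) = -3*(N - 4/(-1)) = -3*(N - 4*(-1)) = -3*(N + 4) = -3*(4 + N) = -12 - 3*N)
T(g) = -12 (T(g) = -12 - 3*√(-5 + 5) = -12 - 3*√0 = -12 - 3*0 = -12 + 0 = -12)
50 + a(-2, 6)*T(C) = 50 + (1 + 6)*(-12) = 50 + 7*(-12) = 50 - 84 = -34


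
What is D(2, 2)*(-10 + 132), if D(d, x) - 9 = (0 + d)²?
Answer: 1586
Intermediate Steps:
D(d, x) = 9 + d² (D(d, x) = 9 + (0 + d)² = 9 + d²)
D(2, 2)*(-10 + 132) = (9 + 2²)*(-10 + 132) = (9 + 4)*122 = 13*122 = 1586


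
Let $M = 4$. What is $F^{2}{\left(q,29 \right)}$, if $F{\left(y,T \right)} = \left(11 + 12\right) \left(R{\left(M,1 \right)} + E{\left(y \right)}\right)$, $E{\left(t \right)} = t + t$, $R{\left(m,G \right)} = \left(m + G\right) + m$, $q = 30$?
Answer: $2518569$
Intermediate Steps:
$R{\left(m,G \right)} = G + 2 m$ ($R{\left(m,G \right)} = \left(G + m\right) + m = G + 2 m$)
$E{\left(t \right)} = 2 t$
$F{\left(y,T \right)} = 207 + 46 y$ ($F{\left(y,T \right)} = \left(11 + 12\right) \left(\left(1 + 2 \cdot 4\right) + 2 y\right) = 23 \left(\left(1 + 8\right) + 2 y\right) = 23 \left(9 + 2 y\right) = 207 + 46 y$)
$F^{2}{\left(q,29 \right)} = \left(207 + 46 \cdot 30\right)^{2} = \left(207 + 1380\right)^{2} = 1587^{2} = 2518569$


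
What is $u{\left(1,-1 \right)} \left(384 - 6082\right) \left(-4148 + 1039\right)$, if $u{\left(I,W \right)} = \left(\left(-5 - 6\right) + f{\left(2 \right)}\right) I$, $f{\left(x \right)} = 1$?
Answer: $-177150820$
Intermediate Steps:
$u{\left(I,W \right)} = - 10 I$ ($u{\left(I,W \right)} = \left(\left(-5 - 6\right) + 1\right) I = \left(-11 + 1\right) I = - 10 I$)
$u{\left(1,-1 \right)} \left(384 - 6082\right) \left(-4148 + 1039\right) = \left(-10\right) 1 \left(384 - 6082\right) \left(-4148 + 1039\right) = - 10 \left(\left(-5698\right) \left(-3109\right)\right) = \left(-10\right) 17715082 = -177150820$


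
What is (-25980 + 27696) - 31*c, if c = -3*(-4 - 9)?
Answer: 507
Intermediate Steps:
c = 39 (c = -3*(-13) = 39)
(-25980 + 27696) - 31*c = (-25980 + 27696) - 31*39 = 1716 - 1209 = 507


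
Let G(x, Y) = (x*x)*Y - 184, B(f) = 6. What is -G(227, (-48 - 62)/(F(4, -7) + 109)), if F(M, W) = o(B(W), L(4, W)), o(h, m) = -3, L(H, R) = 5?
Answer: 2843847/53 ≈ 53658.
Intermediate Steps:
F(M, W) = -3
G(x, Y) = -184 + Y*x² (G(x, Y) = x²*Y - 184 = Y*x² - 184 = -184 + Y*x²)
-G(227, (-48 - 62)/(F(4, -7) + 109)) = -(-184 + ((-48 - 62)/(-3 + 109))*227²) = -(-184 - 110/106*51529) = -(-184 - 110*1/106*51529) = -(-184 - 55/53*51529) = -(-184 - 2834095/53) = -1*(-2843847/53) = 2843847/53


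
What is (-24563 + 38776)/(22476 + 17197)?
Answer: 14213/39673 ≈ 0.35825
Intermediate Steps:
(-24563 + 38776)/(22476 + 17197) = 14213/39673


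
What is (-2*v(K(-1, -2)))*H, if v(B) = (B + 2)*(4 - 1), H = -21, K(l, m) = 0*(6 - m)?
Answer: 252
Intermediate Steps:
K(l, m) = 0
v(B) = 6 + 3*B (v(B) = (2 + B)*3 = 6 + 3*B)
(-2*v(K(-1, -2)))*H = -2*(6 + 3*0)*(-21) = -2*(6 + 0)*(-21) = -2*6*(-21) = -12*(-21) = 252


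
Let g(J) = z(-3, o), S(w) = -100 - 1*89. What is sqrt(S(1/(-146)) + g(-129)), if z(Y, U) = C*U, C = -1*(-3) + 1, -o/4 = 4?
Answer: I*sqrt(253) ≈ 15.906*I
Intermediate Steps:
o = -16 (o = -4*4 = -16)
C = 4 (C = 3 + 1 = 4)
S(w) = -189 (S(w) = -100 - 89 = -189)
z(Y, U) = 4*U
g(J) = -64 (g(J) = 4*(-16) = -64)
sqrt(S(1/(-146)) + g(-129)) = sqrt(-189 - 64) = sqrt(-253) = I*sqrt(253)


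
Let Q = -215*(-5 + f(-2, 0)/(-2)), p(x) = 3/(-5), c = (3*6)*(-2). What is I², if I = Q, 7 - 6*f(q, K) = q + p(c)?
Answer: 1555009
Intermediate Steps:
c = -36 (c = 18*(-2) = -36)
p(x) = -⅗ (p(x) = 3*(-⅕) = -⅗)
f(q, K) = 19/15 - q/6 (f(q, K) = 7/6 - (q - ⅗)/6 = 7/6 - (-⅗ + q)/6 = 7/6 + (⅒ - q/6) = 19/15 - q/6)
Q = 1247 (Q = -215*(-5 + (19/15 - ⅙*(-2))/(-2)) = -215*(-5 + (19/15 + ⅓)*(-½)) = -215*(-5 + (8/5)*(-½)) = -215*(-5 - ⅘) = -215*(-29/5) = 1247)
I = 1247
I² = 1247² = 1555009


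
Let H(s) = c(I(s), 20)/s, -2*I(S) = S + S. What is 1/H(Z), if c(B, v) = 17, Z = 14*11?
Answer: 154/17 ≈ 9.0588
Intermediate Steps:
I(S) = -S (I(S) = -(S + S)/2 = -S)
Z = 154
H(s) = 17/s
1/H(Z) = 1/(17/154) = 154/17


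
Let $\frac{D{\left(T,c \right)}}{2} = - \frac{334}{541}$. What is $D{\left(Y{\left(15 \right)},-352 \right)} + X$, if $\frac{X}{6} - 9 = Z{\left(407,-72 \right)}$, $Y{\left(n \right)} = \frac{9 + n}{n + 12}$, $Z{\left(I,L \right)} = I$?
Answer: $\frac{1349668}{541} \approx 2494.8$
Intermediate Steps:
$Y{\left(n \right)} = \frac{9 + n}{12 + n}$
$D{\left(T,c \right)} = - \frac{668}{541}$ ($D{\left(T,c \right)} = 2 \left(- \frac{334}{541}\right) = - \frac{668}{541}$)
$X = 2496$ ($X = 54 + 6 \cdot 407 = 54 + 2442 = 2496$)
$D{\left(Y{\left(15 \right)},-352 \right)} + X = - \frac{668}{541} + 2496 = \frac{1349668}{541}$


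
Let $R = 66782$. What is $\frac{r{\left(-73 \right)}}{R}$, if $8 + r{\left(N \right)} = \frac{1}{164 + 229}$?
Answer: $- \frac{3143}{26245326} \approx -0.00011975$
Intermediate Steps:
$r{\left(N \right)} = - \frac{3143}{393}$ ($r{\left(N \right)} = -8 + \frac{1}{164 + 229} = -8 + \frac{1}{393} = - \frac{3143}{393}$)
$\frac{r{\left(-73 \right)}}{R} = - \frac{3143}{393 \cdot 66782} = \left(- \frac{3143}{393}\right) \frac{1}{66782} = - \frac{3143}{26245326}$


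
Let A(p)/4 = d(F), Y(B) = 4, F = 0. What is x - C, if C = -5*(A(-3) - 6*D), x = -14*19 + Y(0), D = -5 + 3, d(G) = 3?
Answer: -142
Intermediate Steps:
A(p) = 12 (A(p) = 4*3 = 12)
D = -2
x = -262 (x = -14*19 + 4 = -266 + 4 = -262)
C = -120 (C = -5*(12 - 6*(-2)) = -5*(12 + 12) = -5*24 = -120)
x - C = -262 - 1*(-120) = -262 + 120 = -142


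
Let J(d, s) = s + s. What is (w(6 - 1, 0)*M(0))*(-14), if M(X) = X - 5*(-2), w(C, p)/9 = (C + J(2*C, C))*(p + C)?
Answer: -94500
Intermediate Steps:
J(d, s) = 2*s
w(C, p) = 27*C*(C + p) (w(C, p) = 9*((C + 2*C)*(p + C)) = 9*((3*C)*(C + p)) = 9*(3*C*(C + p)) = 27*C*(C + p))
M(X) = 10 + X (M(X) = X + 10 = 10 + X)
(w(6 - 1, 0)*M(0))*(-14) = ((27*(6 - 1)*((6 - 1) + 0))*(10 + 0))*(-14) = ((27*5*(5 + 0))*10)*(-14) = ((27*5*5)*10)*(-14) = (675*10)*(-14) = 6750*(-14) = -94500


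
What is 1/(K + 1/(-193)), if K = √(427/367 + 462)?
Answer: 70831/6331621902 + 260743*√1273123/6331621902 ≈ 0.046477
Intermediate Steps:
K = 7*√1273123/367 (K = √(427*(1/367) + 462) = √(427/367 + 462) = √(169981/367) = 7*√1273123/367 ≈ 21.521)
1/(K + 1/(-193)) = 1/(7*√1273123/367 + 1/(-193)) = 1/(7*√1273123/367 - 1/193) = 1/(-1/193 + 7*√1273123/367)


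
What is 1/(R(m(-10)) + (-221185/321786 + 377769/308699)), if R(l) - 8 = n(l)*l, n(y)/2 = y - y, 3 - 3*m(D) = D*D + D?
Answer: 99335016414/847961318431 ≈ 0.11715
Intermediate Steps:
m(D) = 1 - D/3 - D²/3 (m(D) = 1 - (D*D + D)/3 = 1 - (D² + D)/3 = 1 - (D + D²)/3 = 1 + (-D/3 - D²/3) = 1 - D/3 - D²/3)
n(y) = 0 (n(y) = 2*(y - y) = 2*0 = 0)
R(l) = 8 (R(l) = 8 + 0*l = 8 + 0 = 8)
1/(R(m(-10)) + (-221185/321786 + 377769/308699)) = 1/(8 + (-221185/321786 + 377769/308699)) = 1/(8 + 53281187119/99335016414) = 1/(847961318431/99335016414) = 99335016414/847961318431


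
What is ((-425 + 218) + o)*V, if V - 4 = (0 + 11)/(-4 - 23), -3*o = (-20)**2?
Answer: -99037/81 ≈ -1222.7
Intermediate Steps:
o = -400/3 (o = -1/3*(-20)**2 = -1/3*400 = -400/3 ≈ -133.33)
V = 97/27 (V = 4 + (0 + 11)/(-4 - 23) = 4 + 11/(-27) = 4 + 11*(-1/27) = 4 - 11/27 = 97/27 ≈ 3.5926)
((-425 + 218) + o)*V = ((-425 + 218) - 400/3)*(97/27) = (-207 - 400/3)*(97/27) = -1021/3*97/27 = -99037/81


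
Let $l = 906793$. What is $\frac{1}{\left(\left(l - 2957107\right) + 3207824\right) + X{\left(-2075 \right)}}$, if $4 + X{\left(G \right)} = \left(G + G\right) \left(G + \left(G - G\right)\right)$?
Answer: $\frac{1}{9768756} \approx 1.0237 \cdot 10^{-7}$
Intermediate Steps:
$X{\left(G \right)} = -4 + 2 G^{2}$ ($X{\left(G \right)} = -4 + \left(G + G\right) \left(G + \left(G - G\right)\right) = -4 + 2 G \left(G + 0\right) = -4 + 2 G G = -4 + 2 G^{2}$)
$\frac{1}{\left(\left(l - 2957107\right) + 3207824\right) + X{\left(-2075 \right)}} = \frac{1}{\left(\left(906793 - 2957107\right) + 3207824\right) - \left(4 - 2 \left(-2075\right)^{2}\right)} = \frac{1}{\left(-2050314 + 3207824\right) + \left(-4 + 2 \cdot 4305625\right)} = \frac{1}{1157510 + \left(-4 + 8611250\right)} = \frac{1}{1157510 + 8611246} = \frac{1}{9768756}$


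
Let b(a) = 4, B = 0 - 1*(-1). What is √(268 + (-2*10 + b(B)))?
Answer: 6*√7 ≈ 15.875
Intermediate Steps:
B = 1 (B = 0 + 1 = 1)
√(268 + (-2*10 + b(B))) = √(268 + (-2*10 + 4)) = √(268 + (-20 + 4)) = √(268 - 16) = √252 = 6*√7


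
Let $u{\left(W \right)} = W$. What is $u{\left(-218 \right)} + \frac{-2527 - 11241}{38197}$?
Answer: $- \frac{8340714}{38197} \approx -218.36$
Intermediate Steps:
$u{\left(-218 \right)} + \frac{-2527 - 11241}{38197} = -218 + \frac{-2527 - 11241}{38197} = -218 - \frac{13768}{38197} = - \frac{8340714}{38197}$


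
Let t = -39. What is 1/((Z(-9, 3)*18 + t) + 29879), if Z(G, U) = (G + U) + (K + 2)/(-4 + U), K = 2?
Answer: 1/29660 ≈ 3.3715e-5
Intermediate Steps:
Z(G, U) = G + U + 4/(-4 + U) (Z(G, U) = (G + U) + (2 + 2)/(-4 + U) = (G + U) + 4/(-4 + U) = G + U + 4/(-4 + U))
1/((Z(-9, 3)*18 + t) + 29879) = 1/((((4 + 3² - 4*(-9) - 4*3 - 9*3)/(-4 + 3))*18 - 39) + 29879) = 1/((((4 + 9 + 36 - 12 - 27)/(-1))*18 - 39) + 29879) = 1/((-1*10*18 - 39) + 29879) = 1/((-10*18 - 39) + 29879) = 1/((-180 - 39) + 29879) = 1/(-219 + 29879) = 1/29660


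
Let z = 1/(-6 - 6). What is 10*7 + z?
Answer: 839/12 ≈ 69.917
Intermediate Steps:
z = -1/12 (z = 1/(-12) = -1/12 ≈ -0.083333)
10*7 + z = 10*7 - 1/12 = 70 - 1/12 = 839/12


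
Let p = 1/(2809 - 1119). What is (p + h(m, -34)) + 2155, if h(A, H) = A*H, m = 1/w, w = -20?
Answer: 1822412/845 ≈ 2156.7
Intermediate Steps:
m = -1/20 (m = 1/(-20) = -1/20 ≈ -0.050000)
p = 1/1690 ≈ 0.00059172
(p + h(m, -34)) + 2155 = (1/1690 - 1/20*(-34)) + 2155 = (1/1690 + 17/10) + 2155 = 1437/845 + 2155 = 1822412/845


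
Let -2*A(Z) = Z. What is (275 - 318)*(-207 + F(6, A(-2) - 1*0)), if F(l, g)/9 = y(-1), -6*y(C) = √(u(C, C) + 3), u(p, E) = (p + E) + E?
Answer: 8901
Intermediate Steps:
A(Z) = -Z/2
u(p, E) = p + 2*E (u(p, E) = (E + p) + E = p + 2*E)
y(C) = -√(3 + 3*C)/6 (y(C) = -√((C + 2*C) + 3)/6 = -√(3*C + 3)/6 = -√(3 + 3*C)/6)
F(l, g) = 0 (F(l, g) = 9*(-√(3 + 3*(-1))/6) = 9*(-√(3 - 3)/6) = 9*(-√0/6) = 9*(-⅙*0) = 9*0 = 0)
(275 - 318)*(-207 + F(6, A(-2) - 1*0)) = (275 - 318)*(-207 + 0) = -43*(-207) = 8901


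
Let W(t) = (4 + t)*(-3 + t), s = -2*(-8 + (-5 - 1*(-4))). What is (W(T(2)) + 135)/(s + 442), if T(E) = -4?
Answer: 27/92 ≈ 0.29348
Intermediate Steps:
s = 18 (s = -2*(-8 + (-5 + 4)) = -2*(-8 - 1) = -2*(-9) = 18)
W(t) = (-3 + t)*(4 + t)
(W(T(2)) + 135)/(s + 442) = ((-12 - 4 + (-4)**2) + 135)/(18 + 442) = ((-12 - 4 + 16) + 135)/460 = (0 + 135)*(1/460) = 135*(1/460) = 27/92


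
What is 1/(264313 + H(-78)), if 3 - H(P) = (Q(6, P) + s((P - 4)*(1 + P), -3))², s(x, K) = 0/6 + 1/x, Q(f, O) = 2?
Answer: 39866596/10537219696695 ≈ 3.7834e-6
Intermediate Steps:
s(x, K) = 1/x (s(x, K) = 0*(⅙) + 1/x = 0 + 1/x = 1/x)
H(P) = 3 - (2 + 1/((1 + P)*(-4 + P)))² (H(P) = 3 - (2 + 1/((P - 4)*(1 + P)))² = 3 - (2 + 1/((-4 + P)*(1 + P)))² = 3 - (2 + 1/((1 + P)*(-4 + P)))²)
1/(264313 + H(-78)) = 1/(264313 + (3 - (7 - 2*(-78)² + 6*(-78))²/(4 - 1*(-78)² + 3*(-78))²)) = 1/(264313 + (3 - (7 - 2*6084 - 468)²/(4 - 1*6084 - 234)²)) = 1/(264313 + (3 - (7 - 12168 - 468)²/(4 - 6084 - 234)²)) = 1/(264313 + (3 - 1*(-12629)²/(-6314)²)) = 1/(264313 + (3 - 1*1/39866596*159491641)) = 1/(264313 + (3 - 159491641/39866596)) = 1/(264313 - 39891853/39866596) = 1/(10537219696695/39866596) = 39866596/10537219696695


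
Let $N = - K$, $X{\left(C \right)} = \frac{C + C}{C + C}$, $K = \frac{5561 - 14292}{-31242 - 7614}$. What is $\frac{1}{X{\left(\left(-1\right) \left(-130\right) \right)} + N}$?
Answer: $\frac{38856}{30125} \approx 1.2898$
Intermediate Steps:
$K = \frac{8731}{38856}$ ($K = - \frac{8731}{-38856} = \left(-8731\right) \left(- \frac{1}{38856}\right) = \frac{8731}{38856} \approx 0.2247$)
$X{\left(C \right)} = 1$ ($X{\left(C \right)} = \frac{2 C}{2 C} = 2 C \frac{1}{2 C} = 1$)
$N = - \frac{8731}{38856}$ ($N = \left(-1\right) \frac{8731}{38856} = - \frac{8731}{38856} \approx -0.2247$)
$\frac{1}{X{\left(\left(-1\right) \left(-130\right) \right)} + N} = \frac{1}{1 - \frac{8731}{38856}} = \frac{1}{\frac{30125}{38856}} = \frac{38856}{30125}$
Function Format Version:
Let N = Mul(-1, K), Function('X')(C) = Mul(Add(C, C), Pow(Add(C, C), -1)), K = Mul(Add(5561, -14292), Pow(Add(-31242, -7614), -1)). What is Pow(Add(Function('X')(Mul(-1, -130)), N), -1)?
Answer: Rational(38856, 30125) ≈ 1.2898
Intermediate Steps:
K = Rational(8731, 38856) (K = Mul(-8731, Pow(-38856, -1)) = Mul(-8731, Rational(-1, 38856)) = Rational(8731, 38856) ≈ 0.22470)
Function('X')(C) = 1 (Function('X')(C) = Mul(Mul(2, C), Pow(Mul(2, C), -1)) = Mul(Mul(2, C), Mul(Rational(1, 2), Pow(C, -1))) = 1)
N = Rational(-8731, 38856) (N = Mul(-1, Rational(8731, 38856)) = Rational(-8731, 38856) ≈ -0.22470)
Pow(Add(Function('X')(Mul(-1, -130)), N), -1) = Pow(Add(1, Rational(-8731, 38856)), -1) = Pow(Rational(30125, 38856), -1) = Rational(38856, 30125)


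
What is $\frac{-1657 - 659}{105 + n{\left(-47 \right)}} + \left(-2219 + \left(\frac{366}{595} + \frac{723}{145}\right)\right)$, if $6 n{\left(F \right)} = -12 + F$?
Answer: $- \frac{22047518254}{9852605} \approx -2237.7$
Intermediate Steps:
$n{\left(F \right)} = -2 + \frac{F}{6}$ ($n{\left(F \right)} = \frac{-12 + F}{6} = -2 + \frac{F}{6}$)
$\frac{-1657 - 659}{105 + n{\left(-47 \right)}} + \left(-2219 + \left(\frac{366}{595} + \frac{723}{145}\right)\right) = \frac{-1657 - 659}{105 + \left(-2 + \frac{1}{6} \left(-47\right)\right)} + \left(-2219 + \left(\frac{366}{595} + \frac{723}{145}\right)\right) = - \frac{2316}{105 - \frac{59}{6}} + \left(-2219 + \left(366 \cdot \frac{1}{595} + 723 \cdot \frac{1}{145}\right)\right) = - \frac{2316}{105 - \frac{59}{6}} + \left(-2219 + \left(\frac{366}{595} + \frac{723}{145}\right)\right) = - \frac{2316}{\frac{571}{6}} + \left(-2219 + \frac{96651}{17255}\right) = \left(-2316\right) \frac{6}{571} - \frac{38192194}{17255} = - \frac{13896}{571} - \frac{38192194}{17255} = - \frac{22047518254}{9852605}$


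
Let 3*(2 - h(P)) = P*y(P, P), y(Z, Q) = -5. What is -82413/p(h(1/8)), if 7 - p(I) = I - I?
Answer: -82413/7 ≈ -11773.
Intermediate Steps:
h(P) = 2 + 5*P/3 (h(P) = 2 - P*(-5)/3 = 2 - (-5)*P/3 = 2 + 5*P/3)
p(I) = 7 (p(I) = 7 - (I - I) = 7 - 1*0 = 7 + 0 = 7)
-82413/p(h(1/8)) = -82413/7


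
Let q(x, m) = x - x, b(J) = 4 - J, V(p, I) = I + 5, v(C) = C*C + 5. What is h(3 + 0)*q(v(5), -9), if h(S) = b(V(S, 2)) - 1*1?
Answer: 0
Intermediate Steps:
v(C) = 5 + C² (v(C) = C² + 5 = 5 + C²)
V(p, I) = 5 + I
q(x, m) = 0
h(S) = -4 (h(S) = (4 - (5 + 2)) - 1*1 = (4 - 1*7) - 1 = (4 - 7) - 1 = -3 - 1 = -4)
h(3 + 0)*q(v(5), -9) = -4*0 = 0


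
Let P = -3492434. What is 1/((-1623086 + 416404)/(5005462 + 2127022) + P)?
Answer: -3566242/12454865416369 ≈ -2.8633e-7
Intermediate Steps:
1/((-1623086 + 416404)/(5005462 + 2127022) + P) = 1/((-1623086 + 416404)/(5005462 + 2127022) - 3492434) = 1/(-1206682/7132484 - 3492434) = 1/(-1206682*1/7132484 - 3492434) = 1/(-603341/3566242 - 3492434) = 1/(-12454865416369/3566242) = -3566242/12454865416369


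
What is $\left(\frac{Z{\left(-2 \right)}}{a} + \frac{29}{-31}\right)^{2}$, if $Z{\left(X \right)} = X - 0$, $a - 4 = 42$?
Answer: $\frac{487204}{508369} \approx 0.95837$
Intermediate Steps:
$a = 46$ ($a = 4 + 42 = 46$)
$Z{\left(X \right)} = X$ ($Z{\left(X \right)} = X + 0 = X$)
$\left(\frac{Z{\left(-2 \right)}}{a} + \frac{29}{-31}\right)^{2} = \left(- \frac{2}{46} + \frac{29}{-31}\right)^{2} = \left(\left(-2\right) \frac{1}{46} + 29 \left(- \frac{1}{31}\right)\right)^{2} = \left(- \frac{1}{23} - \frac{29}{31}\right)^{2} = \left(- \frac{698}{713}\right)^{2} = \frac{487204}{508369}$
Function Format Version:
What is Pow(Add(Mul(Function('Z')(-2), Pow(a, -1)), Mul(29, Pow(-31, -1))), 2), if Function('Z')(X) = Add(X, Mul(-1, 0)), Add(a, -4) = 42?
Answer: Rational(487204, 508369) ≈ 0.95837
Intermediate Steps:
a = 46 (a = Add(4, 42) = 46)
Function('Z')(X) = X (Function('Z')(X) = Add(X, 0) = X)
Pow(Add(Mul(Function('Z')(-2), Pow(a, -1)), Mul(29, Pow(-31, -1))), 2) = Pow(Add(Mul(-2, Pow(46, -1)), Mul(29, Pow(-31, -1))), 2) = Pow(Add(Mul(-2, Rational(1, 46)), Mul(29, Rational(-1, 31))), 2) = Pow(Add(Rational(-1, 23), Rational(-29, 31)), 2) = Pow(Rational(-698, 713), 2) = Rational(487204, 508369)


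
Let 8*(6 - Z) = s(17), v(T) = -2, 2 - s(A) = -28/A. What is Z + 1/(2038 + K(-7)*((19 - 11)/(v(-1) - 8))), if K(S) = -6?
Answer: 1925509/347276 ≈ 5.5446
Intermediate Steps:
s(A) = 2 + 28/A (s(A) = 2 - (-28)/A = 2 + 28/A)
Z = 377/68 (Z = 6 - (2 + 28/17)/8 = 6 - ⅛*62/17 = 6 - 31/68 = 377/68 ≈ 5.5441)
Z + 1/(2038 + K(-7)*((19 - 11)/(v(-1) - 8))) = 377/68 + 1/(2038 - 6*(19 - 11)/(-2 - 8)) = 377/68 + 1/(2038 - 48/(-10)) = 377/68 + 1/(2038 - 48*(-1)/10) = 377/68 + 1/(2038 - 6*(-⅘)) = 377/68 + 1/(2038 + 24/5) = 377/68 + 1/(10214/5) = 377/68 + 5/10214 = 1925509/347276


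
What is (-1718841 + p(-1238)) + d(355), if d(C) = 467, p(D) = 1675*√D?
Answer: -1718374 + 1675*I*√1238 ≈ -1.7184e+6 + 58935.0*I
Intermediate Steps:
(-1718841 + p(-1238)) + d(355) = (-1718841 + 1675*√(-1238)) + 467 = (-1718841 + 1675*(I*√1238)) + 467 = (-1718841 + 1675*I*√1238) + 467 = -1718374 + 1675*I*√1238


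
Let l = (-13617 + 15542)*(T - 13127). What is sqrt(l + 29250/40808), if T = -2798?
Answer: 5*I*sqrt(127626480900815)/10202 ≈ 5536.8*I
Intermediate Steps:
l = -30655625 (l = (-13617 + 15542)*(-2798 - 13127) = 1925*(-15925) = -30655625)
sqrt(l + 29250/40808) = sqrt(-30655625 + 29250/40808) = sqrt(-30655625 + 29250*(1/40808)) = sqrt(-30655625 + 14625/20404) = sqrt(-625497357875/20404) = 5*I*sqrt(127626480900815)/10202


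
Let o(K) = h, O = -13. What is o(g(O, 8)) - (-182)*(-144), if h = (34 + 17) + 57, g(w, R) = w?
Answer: -26100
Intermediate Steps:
h = 108 (h = 51 + 57 = 108)
o(K) = 108
o(g(O, 8)) - (-182)*(-144) = 108 - (-182)*(-144) = 108 - 1*26208 = 108 - 26208 = -26100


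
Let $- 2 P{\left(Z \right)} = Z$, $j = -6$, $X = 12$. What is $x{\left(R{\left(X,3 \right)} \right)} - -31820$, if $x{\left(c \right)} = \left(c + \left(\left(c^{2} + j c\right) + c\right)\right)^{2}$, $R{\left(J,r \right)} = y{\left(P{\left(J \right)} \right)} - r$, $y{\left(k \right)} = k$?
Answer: $45509$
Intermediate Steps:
$P{\left(Z \right)} = - \frac{Z}{2}$
$R{\left(J,r \right)} = - r - \frac{J}{2}$ ($R{\left(J,r \right)} = - \frac{J}{2} - r = - r - \frac{J}{2}$)
$x{\left(c \right)} = \left(c^{2} - 4 c\right)^{2}$ ($x{\left(c \right)} = \left(c + \left(\left(c^{2} - 6 c\right) + c\right)\right)^{2} = \left(c + \left(c^{2} - 5 c\right)\right)^{2} = \left(c^{2} - 4 c\right)^{2}$)
$x{\left(R{\left(X,3 \right)} \right)} - -31820 = \left(\left(-1\right) 3 - 6\right)^{2} \left(-4 - 9\right)^{2} - -31820 = \left(-3 - 6\right)^{2} \left(-4 - 9\right)^{2} + 31820 = \left(-9\right)^{2} \left(-4 - 9\right)^{2} + 31820 = 81 \left(-13\right)^{2} + 31820 = 81 \cdot 169 + 31820 = 13689 + 31820 = 45509$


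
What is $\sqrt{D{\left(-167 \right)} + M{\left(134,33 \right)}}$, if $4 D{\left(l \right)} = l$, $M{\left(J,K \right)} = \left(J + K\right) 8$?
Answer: $\frac{\sqrt{5177}}{2} \approx 35.976$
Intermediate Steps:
$M{\left(J,K \right)} = 8 J + 8 K$
$D{\left(l \right)} = \frac{l}{4}$
$\sqrt{D{\left(-167 \right)} + M{\left(134,33 \right)}} = \sqrt{\frac{1}{4} \left(-167\right) + \left(8 \cdot 134 + 8 \cdot 33\right)} = \sqrt{- \frac{167}{4} + \left(1072 + 264\right)} = \sqrt{- \frac{167}{4} + 1336} = \sqrt{\frac{5177}{4}} = \frac{\sqrt{5177}}{2}$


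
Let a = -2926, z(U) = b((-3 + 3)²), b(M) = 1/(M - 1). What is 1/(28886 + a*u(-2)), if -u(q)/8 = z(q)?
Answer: 1/5478 ≈ 0.00018255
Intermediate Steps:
b(M) = 1/(-1 + M)
z(U) = -1 (z(U) = 1/(-1 + (-3 + 3)²) = 1/(-1 + 0²) = 1/(-1 + 0) = 1/(-1) = -1)
u(q) = 8 (u(q) = -8*(-1) = 8)
1/(28886 + a*u(-2)) = 1/(28886 - 2926*8) = 1/(28886 - 23408) = 1/5478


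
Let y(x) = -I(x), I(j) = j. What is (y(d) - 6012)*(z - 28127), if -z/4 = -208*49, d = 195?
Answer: -78462687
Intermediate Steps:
y(x) = -x
z = 40768 (z = -(-832)*49 = -4*(-10192) = 40768)
(y(d) - 6012)*(z - 28127) = (-1*195 - 6012)*(40768 - 28127) = (-195 - 6012)*12641 = -6207*12641 = -78462687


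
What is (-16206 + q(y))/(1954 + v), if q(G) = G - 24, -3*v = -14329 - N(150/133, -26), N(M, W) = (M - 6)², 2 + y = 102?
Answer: -855970710/357578503 ≈ -2.3938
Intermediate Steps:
y = 100 (y = -2 + 102 = 100)
N(M, W) = (-6 + M)²
v = 253885585/53067 (v = -(-14329 - (-6 + 150/133)²)/3 = -(-14329 - (-648/133)²)/3 = -(-14329 - 1*419904/17689)/3 = -(-14329 - 419904/17689)/3 = -⅓*(-253885585/17689) = 253885585/53067 ≈ 4784.2)
q(G) = -24 + G
(-16206 + q(y))/(1954 + v) = (-16206 + (-24 + 100))/(1954 + 253885585/53067) = (-16206 + 76)/(357578503/53067) = -16130*53067/357578503 = -855970710/357578503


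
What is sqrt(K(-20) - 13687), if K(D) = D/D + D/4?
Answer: I*sqrt(13691) ≈ 117.01*I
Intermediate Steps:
K(D) = 1 + D/4 (K(D) = 1 + D*(1/4) = 1 + D/4)
sqrt(K(-20) - 13687) = sqrt((1 + (1/4)*(-20)) - 13687) = sqrt((1 - 5) - 13687) = sqrt(-4 - 13687) = sqrt(-13691) = I*sqrt(13691)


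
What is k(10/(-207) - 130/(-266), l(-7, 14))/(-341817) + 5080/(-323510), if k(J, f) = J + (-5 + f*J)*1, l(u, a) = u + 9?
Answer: -1592429971612/101480383455759 ≈ -0.015692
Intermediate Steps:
l(u, a) = 9 + u
k(J, f) = -5 + J + J*f (k(J, f) = J + (-5 + J*f)*1 = J + (-5 + J*f) = -5 + J + J*f)
k(10/(-207) - 130/(-266), l(-7, 14))/(-341817) + 5080/(-323510) = (-5 + (10/(-207) - 130/(-266)) + (10/(-207) - 130/(-266))*(9 - 7))/(-341817) + 5080/(-323510) = (-5 + (10*(-1/207) - 130*(-1/266)) + (10*(-1/207) - 130*(-1/266))*2)*(-1/341817) + 5080*(-1/323510) = (-5 + (-10/207 + 65/133) + (-10/207 + 65/133)*2)*(-1/341817) - 508/32351 = (-5 + 12125/27531 + (12125/27531)*2)*(-1/341817) - 508/32351 = (-5 + 12125/27531 + 24250/27531)*(-1/341817) - 508/32351 = -33760/9177*(-1/341817) - 508/32351 = 33760/3136854609 - 508/32351 = -1592429971612/101480383455759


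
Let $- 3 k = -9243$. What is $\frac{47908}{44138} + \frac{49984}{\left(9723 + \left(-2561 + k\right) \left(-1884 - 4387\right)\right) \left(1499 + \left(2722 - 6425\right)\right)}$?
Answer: $\frac{1479713795278}{1363262665267} \approx 1.0854$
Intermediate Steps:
$k = 3081$ ($k = \left(- \frac{1}{3}\right) \left(-9243\right) = 3081$)
$\frac{47908}{44138} + \frac{49984}{\left(9723 + \left(-2561 + k\right) \left(-1884 - 4387\right)\right) \left(1499 + \left(2722 - 6425\right)\right)} = \frac{47908}{44138} + \frac{49984}{\left(9723 + \left(-2561 + 3081\right) \left(-1884 - 4387\right)\right) \left(1499 + \left(2722 - 6425\right)\right)} = 47908 \cdot \frac{1}{44138} + \frac{49984}{\left(9723 + 520 \left(-6271\right)\right) \left(1499 - 3703\right)} = \frac{826}{761} + \frac{49984}{\left(9723 - 3260920\right) \left(-2204\right)} = \frac{826}{761} + \frac{49984}{\left(-3251197\right) \left(-2204\right)} = \frac{826}{761} + \frac{49984}{7165638188} = \frac{826}{761} + 49984 \cdot \frac{1}{7165638188} = \frac{826}{761} + \frac{12496}{1791409547} = \frac{1479713795278}{1363262665267}$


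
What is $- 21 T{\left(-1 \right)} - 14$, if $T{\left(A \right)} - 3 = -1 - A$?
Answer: $-77$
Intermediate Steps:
$T{\left(A \right)} = 2 - A$ ($T{\left(A \right)} = 3 - \left(1 + A\right) = 2 - A$)
$- 21 T{\left(-1 \right)} - 14 = - 21 \left(2 - -1\right) - 14 = - 21 \left(2 + 1\right) - 14 = \left(-21\right) 3 - 14 = -63 - 14 = -77$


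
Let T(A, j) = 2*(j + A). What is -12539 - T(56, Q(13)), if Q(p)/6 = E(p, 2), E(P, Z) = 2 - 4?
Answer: -12627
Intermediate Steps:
E(P, Z) = -2
Q(p) = -12 (Q(p) = 6*(-2) = -12)
T(A, j) = 2*A + 2*j (T(A, j) = 2*(A + j) = 2*A + 2*j)
-12539 - T(56, Q(13)) = -12539 - (2*56 + 2*(-12)) = -12539 - (112 - 24) = -12539 - 1*88 = -12539 - 88 = -12627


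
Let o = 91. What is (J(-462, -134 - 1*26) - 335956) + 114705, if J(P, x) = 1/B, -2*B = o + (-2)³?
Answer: -18363835/83 ≈ -2.2125e+5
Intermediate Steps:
B = -83/2 (B = -(91 + (-2)³)/2 = -(91 - 8)/2 = -½*83 = -83/2 ≈ -41.500)
J(P, x) = -2/83 (J(P, x) = 1/(-83/2) = -2/83)
(J(-462, -134 - 1*26) - 335956) + 114705 = (-2/83 - 335956) + 114705 = -27884350/83 + 114705 = -18363835/83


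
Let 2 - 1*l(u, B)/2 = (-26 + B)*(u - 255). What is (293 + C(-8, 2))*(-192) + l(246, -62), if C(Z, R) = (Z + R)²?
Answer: -64748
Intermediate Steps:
C(Z, R) = (R + Z)²
l(u, B) = 4 - 2*(-255 + u)*(-26 + B) (l(u, B) = 4 - 2*(-26 + B)*(u - 255) = 4 - 2*(-26 + B)*(-255 + u) = 4 - 2*(-255 + u)*(-26 + B))
(293 + C(-8, 2))*(-192) + l(246, -62) = (293 + (2 - 8)²)*(-192) + (-13256 + 52*246 + 510*(-62) - 2*(-62)*246) = (293 + (-6)²)*(-192) + (-13256 + 12792 - 31620 + 30504) = (293 + 36)*(-192) - 1580 = 329*(-192) - 1580 = -63168 - 1580 = -64748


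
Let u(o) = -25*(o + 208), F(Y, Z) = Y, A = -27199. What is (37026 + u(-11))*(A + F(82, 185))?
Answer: -870482817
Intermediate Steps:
u(o) = -5200 - 25*o (u(o) = -25*(208 + o) = -5200 - 25*o)
(37026 + u(-11))*(A + F(82, 185)) = (37026 + (-5200 - 25*(-11)))*(-27199 + 82) = (37026 + (-5200 + 275))*(-27117) = (37026 - 4925)*(-27117) = 32101*(-27117) = -870482817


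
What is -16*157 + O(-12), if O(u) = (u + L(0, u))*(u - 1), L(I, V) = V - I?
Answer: -2200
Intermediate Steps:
O(u) = 2*u*(-1 + u) (O(u) = (u + (u - 1*0))*(u - 1) = (u + (u + 0))*(-1 + u) = (u + u)*(-1 + u) = (2*u)*(-1 + u) = 2*u*(-1 + u))
-16*157 + O(-12) = -16*157 + 2*(-12)*(-1 - 12) = -2512 + 2*(-12)*(-13) = -2512 + 312 = -2200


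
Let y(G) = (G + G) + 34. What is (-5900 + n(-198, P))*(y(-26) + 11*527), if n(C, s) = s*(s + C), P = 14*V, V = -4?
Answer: 48104396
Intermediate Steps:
P = -56 (P = 14*(-4) = -56)
n(C, s) = s*(C + s)
y(G) = 34 + 2*G (y(G) = 2*G + 34 = 34 + 2*G)
(-5900 + n(-198, P))*(y(-26) + 11*527) = (-5900 - 56*(-198 - 56))*((34 + 2*(-26)) + 11*527) = (-5900 - 56*(-254))*((34 - 52) + 5797) = (-5900 + 14224)*(-18 + 5797) = 8324*5779 = 48104396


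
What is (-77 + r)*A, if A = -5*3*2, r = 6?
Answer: 2130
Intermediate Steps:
A = -30 (A = -15*2 = -30)
(-77 + r)*A = (-77 + 6)*(-30) = -71*(-30) = 2130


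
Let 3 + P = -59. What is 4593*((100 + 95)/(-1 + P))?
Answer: -99515/7 ≈ -14216.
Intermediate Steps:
P = -62 (P = -3 - 59 = -62)
4593*((100 + 95)/(-1 + P)) = 4593*((100 + 95)/(-1 - 62)) = 4593*(195/(-63)) = 4593*(195*(-1/63)) = 4593*(-65/21) = -99515/7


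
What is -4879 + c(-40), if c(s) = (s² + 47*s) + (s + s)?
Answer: -5239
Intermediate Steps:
c(s) = s² + 49*s (c(s) = (s² + 47*s) + 2*s = s² + 49*s)
-4879 + c(-40) = -4879 - 40*(49 - 40) = -4879 - 40*9 = -4879 - 360 = -5239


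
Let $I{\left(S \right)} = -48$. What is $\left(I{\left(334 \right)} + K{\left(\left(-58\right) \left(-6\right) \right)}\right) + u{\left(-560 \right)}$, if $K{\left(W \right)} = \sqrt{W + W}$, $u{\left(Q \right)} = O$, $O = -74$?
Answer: $-122 + 2 \sqrt{174} \approx -95.618$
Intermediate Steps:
$u{\left(Q \right)} = -74$
$K{\left(W \right)} = \sqrt{2} \sqrt{W}$ ($K{\left(W \right)} = \sqrt{2 W} = \sqrt{2} \sqrt{W}$)
$\left(I{\left(334 \right)} + K{\left(\left(-58\right) \left(-6\right) \right)}\right) + u{\left(-560 \right)} = \left(-48 + \sqrt{2} \sqrt{\left(-58\right) \left(-6\right)}\right) - 74 = \left(-48 + \sqrt{2} \sqrt{348}\right) - 74 = \left(-48 + \sqrt{2} \cdot 2 \sqrt{87}\right) - 74 = \left(-48 + 2 \sqrt{174}\right) - 74 = -122 + 2 \sqrt{174}$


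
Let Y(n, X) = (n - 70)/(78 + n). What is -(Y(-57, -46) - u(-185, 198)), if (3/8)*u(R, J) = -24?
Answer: -1217/21 ≈ -57.952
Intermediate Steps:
u(R, J) = -64 (u(R, J) = (8/3)*(-24) = -64)
Y(n, X) = (-70 + n)/(78 + n)
-(Y(-57, -46) - u(-185, 198)) = -((-70 - 57)/(78 - 57) - 1*(-64)) = -(-127/21 + 64) = -1*1217/21 = -1217/21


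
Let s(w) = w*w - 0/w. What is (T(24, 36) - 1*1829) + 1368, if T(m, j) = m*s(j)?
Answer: 30643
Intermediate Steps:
s(w) = w**2 (s(w) = w**2 - 1*0 = w**2 + 0 = w**2)
T(m, j) = m*j**2
(T(24, 36) - 1*1829) + 1368 = (24*36**2 - 1*1829) + 1368 = (24*1296 - 1829) + 1368 = (31104 - 1829) + 1368 = 29275 + 1368 = 30643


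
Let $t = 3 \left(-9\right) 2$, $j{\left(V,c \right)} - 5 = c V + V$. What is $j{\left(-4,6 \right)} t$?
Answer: $1242$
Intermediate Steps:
$j{\left(V,c \right)} = 5 + V + V c$ ($j{\left(V,c \right)} = 5 + \left(c V + V\right) = 5 + \left(V c + V\right) = 5 + \left(V + V c\right) = 5 + V + V c$)
$t = -54$ ($t = \left(-27\right) 2 = -54$)
$j{\left(-4,6 \right)} t = \left(5 - 4 - 24\right) \left(-54\right) = \left(-23\right) \left(-54\right) = 1242$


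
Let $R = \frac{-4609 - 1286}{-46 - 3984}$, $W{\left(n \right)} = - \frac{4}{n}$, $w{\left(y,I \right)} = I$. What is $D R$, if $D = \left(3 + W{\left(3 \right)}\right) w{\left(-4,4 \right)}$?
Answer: $\frac{3930}{403} \approx 9.7519$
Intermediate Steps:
$R = \frac{1179}{806}$ ($R = - \frac{5895}{-4030} = \left(-5895\right) \left(- \frac{1}{4030}\right) = \frac{1179}{806} \approx 1.4628$)
$D = \frac{20}{3}$ ($D = \left(3 - \frac{4}{3}\right) 4 = \frac{5}{3} \cdot 4 = \frac{20}{3} \approx 6.6667$)
$D R = \frac{20}{3} \cdot \frac{1179}{806} = \frac{3930}{403}$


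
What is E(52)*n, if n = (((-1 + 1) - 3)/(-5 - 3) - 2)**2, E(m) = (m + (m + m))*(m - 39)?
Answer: 85683/16 ≈ 5355.2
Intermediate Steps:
E(m) = 3*m*(-39 + m) (E(m) = (m + 2*m)*(-39 + m) = (3*m)*(-39 + m) = 3*m*(-39 + m))
n = 169/64 (n = ((0 - 3)/(-8) - 2)**2 = (-3*(-1/8) - 2)**2 = (3/8 - 2)**2 = (-13/8)**2 = 169/64 ≈ 2.6406)
E(52)*n = (3*52*(-39 + 52))*(169/64) = (3*52*13)*(169/64) = 2028*(169/64) = 85683/16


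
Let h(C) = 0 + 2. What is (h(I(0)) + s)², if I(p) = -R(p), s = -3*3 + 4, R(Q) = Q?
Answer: 9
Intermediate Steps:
s = -5 (s = -9 + 4 = -5)
I(p) = -p
h(C) = 2
(h(I(0)) + s)² = (2 - 5)² = (-3)² = 9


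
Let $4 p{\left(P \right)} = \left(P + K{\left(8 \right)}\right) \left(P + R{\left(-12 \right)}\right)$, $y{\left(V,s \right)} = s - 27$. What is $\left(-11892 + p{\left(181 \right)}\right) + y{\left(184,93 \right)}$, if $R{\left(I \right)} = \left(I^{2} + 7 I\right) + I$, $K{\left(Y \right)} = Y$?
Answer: $- \frac{4023}{4} \approx -1005.8$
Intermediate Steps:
$y{\left(V,s \right)} = -27 + s$ ($y{\left(V,s \right)} = s - 27 = -27 + s$)
$R{\left(I \right)} = I^{2} + 8 I$
$p{\left(P \right)} = \frac{\left(8 + P\right) \left(48 + P\right)}{4}$ ($p{\left(P \right)} = \frac{\left(P + 8\right) \left(P - 12 \left(8 - 12\right)\right)}{4} = \frac{\left(8 + P\right) \left(P - -48\right)}{4} = \frac{\left(8 + P\right) \left(P + 48\right)}{4} = \frac{\left(8 + P\right) \left(48 + P\right)}{4}$)
$\left(-11892 + p{\left(181 \right)}\right) + y{\left(184,93 \right)} = \left(-11892 + \left(96 + 14 \cdot 181 + \frac{181^{2}}{4}\right)\right) + \left(-27 + 93\right) = \left(-11892 + \left(96 + 2534 + \frac{1}{4} \cdot 32761\right)\right) + 66 = \left(-11892 + \left(96 + 2534 + \frac{32761}{4}\right)\right) + 66 = \left(-11892 + \frac{43281}{4}\right) + 66 = - \frac{4287}{4} + 66 = - \frac{4023}{4}$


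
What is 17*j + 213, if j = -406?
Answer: -6689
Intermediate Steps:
17*j + 213 = 17*(-406) + 213 = -6902 + 213 = -6689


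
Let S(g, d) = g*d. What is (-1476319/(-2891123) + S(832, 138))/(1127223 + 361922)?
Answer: 331948654687/4305301359835 ≈ 0.077102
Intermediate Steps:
S(g, d) = d*g
(-1476319/(-2891123) + S(832, 138))/(1127223 + 361922) = (-1476319/(-2891123) + 138*832)/(1127223 + 361922) = (-1476319*(-1/2891123) + 114816)/1489145 = (1476319/2891123 + 114816)*(1/1489145) = (331948654687/2891123)*(1/1489145) = 331948654687/4305301359835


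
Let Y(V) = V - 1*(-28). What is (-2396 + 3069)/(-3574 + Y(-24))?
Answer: -673/3570 ≈ -0.18852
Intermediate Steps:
Y(V) = 28 + V (Y(V) = V + 28 = 28 + V)
(-2396 + 3069)/(-3574 + Y(-24)) = (-2396 + 3069)/(-3574 + (28 - 24)) = 673/(-3574 + 4) = 673/(-3570) = 673*(-1/3570) = -673/3570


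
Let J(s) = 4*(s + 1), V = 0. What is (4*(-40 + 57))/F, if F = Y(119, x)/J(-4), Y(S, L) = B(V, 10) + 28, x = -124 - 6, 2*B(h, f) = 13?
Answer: -544/23 ≈ -23.652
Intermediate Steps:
B(h, f) = 13/2 (B(h, f) = (½)*13 = 13/2)
x = -130
J(s) = 4 + 4*s (J(s) = 4*(1 + s) = 4 + 4*s)
Y(S, L) = 69/2 (Y(S, L) = 13/2 + 28 = 69/2)
F = -23/8 (F = 69/(2*(4 + 4*(-4))) = 69/(2*(4 - 16)) = (69/2)/(-12) = (69/2)*(-1/12) = -23/8 ≈ -2.8750)
(4*(-40 + 57))/F = (4*(-40 + 57))/(-23/8) = (4*17)*(-8/23) = 68*(-8/23) = -544/23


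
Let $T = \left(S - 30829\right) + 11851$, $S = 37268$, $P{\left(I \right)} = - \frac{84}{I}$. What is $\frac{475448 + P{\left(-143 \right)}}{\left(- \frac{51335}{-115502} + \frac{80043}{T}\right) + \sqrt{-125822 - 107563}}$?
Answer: $\frac{91420392570881542137711640}{9309763707852985887793283} - \frac{18963829238015425408716700 i \sqrt{233385}}{9309763707852985887793283} \approx 9.8198 - 984.07 i$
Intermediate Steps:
$T = 18290$ ($T = \left(37268 - 30829\right) + 11851 = 6439 + 11851 = 18290$)
$\frac{475448 + P{\left(-143 \right)}}{\left(- \frac{51335}{-115502} + \frac{80043}{T}\right) + \sqrt{-125822 - 107563}} = \frac{475448 - \frac{84}{-143}}{\left(- \frac{51335}{-115502} + \frac{80043}{18290}\right) + \sqrt{-125822 - 107563}} = \frac{475448 - - \frac{84}{143}}{\left(\left(-51335\right) \left(- \frac{1}{115502}\right) + 80043 \cdot \frac{1}{18290}\right) + \sqrt{-233385}} = \frac{475448 + \frac{84}{143}}{\left(\frac{51335}{115502} + \frac{80043}{18290}\right) + i \sqrt{233385}} = \frac{67989148}{143 \left(\frac{2546010934}{528132895} + i \sqrt{233385}\right)}$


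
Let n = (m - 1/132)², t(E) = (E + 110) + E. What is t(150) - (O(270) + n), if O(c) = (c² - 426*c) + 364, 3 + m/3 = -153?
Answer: -3081697345/17424 ≈ -1.7687e+5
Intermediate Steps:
m = -468 (m = -9 + 3*(-153) = -9 - 459 = -468)
O(c) = 364 + c² - 426*c
t(E) = 110 + 2*E (t(E) = (110 + E) + E = 110 + 2*E)
n = 3816397729/17424 (n = (-468 - 1/132)² = (-61777/132)² = 3816397729/17424 ≈ 2.1903e+5)
t(150) - (O(270) + n) = (110 + 2*150) - ((364 + 270² - 426*270) + 3816397729/17424) = (110 + 300) - ((364 + 72900 - 115020) + 3816397729/17424) = 410 - (-41756 + 3816397729/17424) = 410 - 1*3088841185/17424 = 410 - 3088841185/17424 = -3081697345/17424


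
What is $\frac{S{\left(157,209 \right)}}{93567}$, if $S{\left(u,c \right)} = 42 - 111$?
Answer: $- \frac{23}{31189} \approx -0.00073744$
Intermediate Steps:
$S{\left(u,c \right)} = -69$ ($S{\left(u,c \right)} = 42 - 111 = -69$)
$\frac{S{\left(157,209 \right)}}{93567} = - \frac{69}{93567} = \left(-69\right) \frac{1}{93567} = - \frac{23}{31189}$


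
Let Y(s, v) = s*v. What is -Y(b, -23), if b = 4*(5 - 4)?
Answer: 92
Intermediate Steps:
b = 4 (b = 4*1 = 4)
-Y(b, -23) = -4*(-23) = -1*(-92) = 92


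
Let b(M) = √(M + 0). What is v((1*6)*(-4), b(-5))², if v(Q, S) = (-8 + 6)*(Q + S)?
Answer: 2284 - 192*I*√5 ≈ 2284.0 - 429.33*I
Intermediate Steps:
b(M) = √M
v(Q, S) = -2*Q - 2*S (v(Q, S) = -2*(Q + S) = -2*Q - 2*S)
v((1*6)*(-4), b(-5))² = (-2*1*6*(-4) - 2*I*√5)² = (-12*(-4) - 2*I*√5)² = (-2*(-24) - 2*I*√5)² = (48 - 2*I*√5)²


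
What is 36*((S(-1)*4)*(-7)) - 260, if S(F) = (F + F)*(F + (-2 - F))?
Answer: -4292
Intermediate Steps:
S(F) = -4*F (S(F) = (2*F)*(-2) = -4*F)
36*((S(-1)*4)*(-7)) - 260 = 36*((-4*(-1)*4)*(-7)) - 260 = 36*((4*4)*(-7)) - 260 = 36*(16*(-7)) - 260 = 36*(-112) - 260 = -4032 - 260 = -4292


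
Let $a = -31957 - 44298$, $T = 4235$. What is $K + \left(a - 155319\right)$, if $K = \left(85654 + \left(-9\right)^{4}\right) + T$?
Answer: $-135124$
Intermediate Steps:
$a = -76255$
$K = 96450$ ($K = \left(85654 + \left(-9\right)^{4}\right) + 4235 = \left(85654 + 6561\right) + 4235 = 92215 + 4235 = 96450$)
$K + \left(a - 155319\right) = 96450 - 231574 = -135124$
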